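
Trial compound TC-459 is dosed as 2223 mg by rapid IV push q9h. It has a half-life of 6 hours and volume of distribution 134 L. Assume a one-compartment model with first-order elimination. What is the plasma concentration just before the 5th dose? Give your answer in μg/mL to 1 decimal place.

8.9 μg/mL

f = (1/2)^(τ/t½) = (1/2)^(9/6) ≈ 0.3536.
C₀ = D/Vd = 2223/134 ≈ 16.590 μg/mL.
Before the 5th dose, 4 doses have been given. Superposition: Cmin = C₀·(f + f² + … + f^4).
≈ 16.590 × (0.3536 + 0.1250 + 0.0442 + 0.0156) ≈ 16.590 × 0.5384 ≈ 8.932 μg/mL.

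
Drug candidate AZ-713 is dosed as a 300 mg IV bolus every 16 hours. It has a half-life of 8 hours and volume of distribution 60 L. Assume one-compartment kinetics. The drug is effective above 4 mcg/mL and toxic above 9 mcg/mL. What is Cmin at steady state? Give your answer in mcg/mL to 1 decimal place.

1.7 mcg/mL

τ = 16 h = 2 half-lives, so f = (1/2)^2 = 0.25.
Accumulation ratio R = 1/(1 − f) = 1/0.75 = 4/3.
Single-dose peak C₀ = D/Vd = 300/60 = 5 mcg/mL.
Steady-state peak Cmax,ss = C₀·R = 5 × 4/3 ≈ 6.667 mcg/mL.
Steady-state trough Cmin,ss = Cmax,ss·f ≈ 6.667 × 0.25 ≈ 1.667 mcg/mL.
Trough 1.7 mcg/mL vs MEC 4 mcg/mL: subtherapeutic.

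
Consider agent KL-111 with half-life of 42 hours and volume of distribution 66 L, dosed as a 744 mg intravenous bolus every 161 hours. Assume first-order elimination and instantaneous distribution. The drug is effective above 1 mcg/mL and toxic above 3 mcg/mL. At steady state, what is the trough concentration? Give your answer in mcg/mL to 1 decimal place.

τ/t½ = 161/42 ≈ 3.8333, so fraction remaining f = (1/2)^(161/42) ≈ 0.0702.
At steady state, accumulation factor R = 1/(1 − e^(−kτ)) ≈ 1.0755.
Each bolus raises the concentration by D/Vd = 744/66 ≈ 11.273 mcg/mL.
Cmax,ss = C₀/(1 − f) ≈ 11.273/0.9298 ≈ 12.124 mcg/mL.
Steady-state trough Cmin,ss = Cmax,ss·f ≈ 12.124 × 0.0702 ≈ 0.851 mcg/mL.
Trough 0.9 mcg/mL vs MEC 1 mcg/mL: subtherapeutic.

0.9 mcg/mL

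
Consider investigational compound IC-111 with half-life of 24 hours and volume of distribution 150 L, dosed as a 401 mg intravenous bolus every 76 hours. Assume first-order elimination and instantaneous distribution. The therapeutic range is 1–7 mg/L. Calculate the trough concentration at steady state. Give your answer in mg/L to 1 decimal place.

τ/t½ = 76/24 ≈ 3.1667, so fraction remaining f = (1/2)^(76/24) ≈ 0.1114.
At steady state, accumulation factor R = 1/(1 − e^(−kτ)) ≈ 1.1254.
Each bolus raises the concentration by D/Vd = 401/150 ≈ 2.673 mg/L.
Cmax,ss = C₀/(1 − f) ≈ 2.673/0.8886 ≈ 3.008 mg/L.
Steady-state trough Cmin,ss = Cmax,ss·f ≈ 3.008 × 0.1114 ≈ 0.335 mg/L.
Trough 0.3 mg/L vs MEC 1 mg/L: subtherapeutic.

0.3 mg/L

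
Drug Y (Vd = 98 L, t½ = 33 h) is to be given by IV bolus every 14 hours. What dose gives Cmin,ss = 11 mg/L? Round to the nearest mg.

τ/t½ = 14/33 ≈ 0.42424, so f = (1/2)^(14/33) ≈ 0.745230.
Cmin,ss = (D/Vd)·f/(1−f), so D = Cmin,ss·Vd·(1−f)/f.
D = 11 × 98 × (1−f)/f ≈ 11 × 98 × 0.34187 ≈ 368.54 mg.

369 mg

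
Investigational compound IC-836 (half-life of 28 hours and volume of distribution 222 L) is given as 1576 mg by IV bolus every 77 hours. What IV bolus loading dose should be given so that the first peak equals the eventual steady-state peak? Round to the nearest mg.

f = (1/2)^(77/28) ≈ 0.148651; accumulation ratio R = 1/(1−f) ≈ 1.17461.
Loading dose to hit Cmax,ss on first dose: D_load = D_maint·R ≈ 1576 × 1.17461 ≈ 1851.19 mg.

1851 mg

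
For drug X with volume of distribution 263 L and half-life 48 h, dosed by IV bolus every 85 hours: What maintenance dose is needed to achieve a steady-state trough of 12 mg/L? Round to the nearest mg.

7614 mg

τ/t½ = 85/48 ≈ 1.7708, so f = (1/2)^(85/48) ≈ 0.293039.
Cmin,ss = (D/Vd)·f/(1−f), so D = Cmin,ss·Vd·(1−f)/f.
D = 12 × 263 × (1−f)/f ≈ 12 × 263 × 2.41252 ≈ 7613.91 mg.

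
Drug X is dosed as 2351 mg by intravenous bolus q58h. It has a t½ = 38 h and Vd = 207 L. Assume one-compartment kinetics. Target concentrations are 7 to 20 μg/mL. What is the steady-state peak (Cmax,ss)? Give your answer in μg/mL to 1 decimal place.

τ/t½ = 58/38 ≈ 1.5263, so fraction remaining f = (1/2)^(58/38) ≈ 0.3472.
Accumulation ratio R = 1/(1 − f) ≈ 1/0.6528 ≈ 1.5319.
Each bolus raises the concentration by D/Vd = 2351/207 ≈ 11.357 μg/mL.
Cmax,ss = C₀/(1 − f) ≈ 11.357/0.6528 ≈ 17.397 μg/mL.
Peak 17.4 μg/mL vs MTC 20 μg/mL: below toxic threshold.

17.4 μg/mL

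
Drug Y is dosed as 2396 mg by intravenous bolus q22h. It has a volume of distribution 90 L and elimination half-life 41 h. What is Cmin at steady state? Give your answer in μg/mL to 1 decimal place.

59.1 μg/mL

k = ln2/t½ = ln2/41 ≈ 0.016906 h⁻¹; fraction remaining f = e^(−kτ) = e^(−0.016906×22) ≈ 0.6894.
Each bolus raises the concentration by D/Vd = 2396/90 ≈ 26.622 μg/mL.
Steady-state trough Cmin,ss = C₀·f/(1−f) ≈ 26.622 × 0.6894/0.3106 ≈ 59.090 μg/mL.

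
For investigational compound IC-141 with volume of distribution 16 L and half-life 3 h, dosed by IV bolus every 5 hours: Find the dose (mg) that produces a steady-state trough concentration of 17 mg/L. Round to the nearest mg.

592 mg

τ/t½ = 5/3 ≈ 1.6667, so f = (1/2)^(5/3) ≈ 0.314980.
Cmin,ss = (D/Vd)·f/(1−f), so D = Cmin,ss·Vd·(1−f)/f.
D = 17 × 16 × (1−f)/f ≈ 17 × 16 × 2.17480 ≈ 591.55 mg.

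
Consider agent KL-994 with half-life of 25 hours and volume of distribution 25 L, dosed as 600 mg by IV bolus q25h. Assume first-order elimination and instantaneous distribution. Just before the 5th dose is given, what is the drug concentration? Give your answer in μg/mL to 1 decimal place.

f = (1/2)^(τ/t½) = (1/2)^(25/25) ≈ 0.5000.
C₀ = D/Vd = 600/25 ≈ 24.000 μg/mL.
Before the 5th dose, 4 doses have been given. Superposition: Cmin = C₀·(f + f² + … + f^4).
≈ 24.000 × (0.5000 + 0.2500 + 0.1250 + 0.0625) ≈ 24.000 × 0.9375 ≈ 22.500 μg/mL.

22.5 μg/mL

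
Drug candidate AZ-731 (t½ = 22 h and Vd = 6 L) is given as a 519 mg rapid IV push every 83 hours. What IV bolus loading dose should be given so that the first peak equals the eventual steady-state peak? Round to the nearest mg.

f = (1/2)^(83/22) ≈ 0.073164; accumulation ratio R = 1/(1−f) ≈ 1.07894.
Loading dose to hit Cmax,ss on first dose: D_load = D_maint·R ≈ 519 × 1.07894 ≈ 559.97 mg.

560 mg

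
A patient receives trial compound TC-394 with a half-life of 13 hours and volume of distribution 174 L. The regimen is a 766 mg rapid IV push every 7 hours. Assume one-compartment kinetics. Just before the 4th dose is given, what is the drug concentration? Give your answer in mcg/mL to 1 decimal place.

6.6 mcg/mL

f = (1/2)^(τ/t½) = (1/2)^(7/13) ≈ 0.6885.
C₀ = D/Vd = 766/174 ≈ 4.402 mcg/mL.
Before the 4th dose, 3 doses have been given. Superposition: Cmin = C₀·(f + f² + … + f^3).
≈ 4.402 × (0.6885 + 0.4740 + 0.3264) ≈ 4.402 × 1.4889 ≈ 6.554 mcg/mL.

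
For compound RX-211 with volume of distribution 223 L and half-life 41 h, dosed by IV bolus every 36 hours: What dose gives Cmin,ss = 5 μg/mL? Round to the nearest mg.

934 mg

τ/t½ = 36/41 ≈ 0.87805, so f = (1/2)^(36/41) ≈ 0.544103.
Cmin,ss = (D/Vd)·f/(1−f), so D = Cmin,ss·Vd·(1−f)/f.
D = 5 × 223 × (1−f)/f ≈ 5 × 223 × 0.83789 ≈ 934.25 mg.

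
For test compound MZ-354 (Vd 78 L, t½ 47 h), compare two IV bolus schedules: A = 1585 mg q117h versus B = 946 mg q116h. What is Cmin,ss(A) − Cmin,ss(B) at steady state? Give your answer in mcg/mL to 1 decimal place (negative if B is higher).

Regimen A: f = (1/2)^(117/47) ≈ 0.1781; Cmin,ss = (1585/78)·f/(1−f) ≈ 4.403 mcg/mL.
Regimen B: f = (1/2)^(116/47) ≈ 0.1807; Cmin,ss = (946/78)·f/(1−f) ≈ 2.675 mcg/mL.
Difference ≈ 4.403 − 2.675 ≈ 1.728 mcg/mL.

1.7 mcg/mL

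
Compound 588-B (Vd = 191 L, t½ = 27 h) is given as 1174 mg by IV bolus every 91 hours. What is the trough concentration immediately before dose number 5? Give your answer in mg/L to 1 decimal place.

f = (1/2)^(τ/t½) = (1/2)^(91/27) ≈ 0.0967.
C₀ = D/Vd = 1174/191 ≈ 6.147 mg/L.
Before the 5th dose, 4 doses have been given. Superposition: Cmin = C₀·(f + f² + … + f^4).
≈ 6.147 × (0.0967 + 0.0094 + 0.0009 + 0.0001) ≈ 6.147 × 0.1071 ≈ 0.658 mg/L.

0.7 mg/L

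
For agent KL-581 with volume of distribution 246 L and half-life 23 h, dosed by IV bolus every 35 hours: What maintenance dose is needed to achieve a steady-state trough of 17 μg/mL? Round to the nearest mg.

7826 mg

τ/t½ = 35/23 ≈ 1.5217, so f = (1/2)^(35/23) ≈ 0.348266.
Cmin,ss = (D/Vd)·f/(1−f), so D = Cmin,ss·Vd·(1−f)/f.
D = 17 × 246 × (1−f)/f ≈ 17 × 246 × 1.87137 ≈ 7826.07 mg.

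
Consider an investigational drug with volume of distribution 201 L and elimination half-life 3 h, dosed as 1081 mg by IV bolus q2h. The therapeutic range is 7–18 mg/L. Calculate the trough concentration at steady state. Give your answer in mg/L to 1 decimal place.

9.2 mg/L

k = ln2/t½ = ln2/3 ≈ 0.231049 h⁻¹; fraction remaining f = e^(−kτ) = e^(−0.231049×2) ≈ 0.6300.
Each bolus raises the concentration by D/Vd = 1081/201 ≈ 5.378 mg/L.
Steady-state trough Cmin,ss = C₀·f/(1−f) ≈ 5.378 × 0.6300/0.3700 ≈ 9.157 mg/L.
Trough 9.2 mg/L vs MEC 7 mg/L: adequate.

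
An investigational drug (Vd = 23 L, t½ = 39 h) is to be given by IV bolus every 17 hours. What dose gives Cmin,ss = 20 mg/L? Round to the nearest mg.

162 mg

τ/t½ = 17/39 ≈ 0.4359, so f = (1/2)^(17/39) ≈ 0.739234.
Cmin,ss = (D/Vd)·f/(1−f), so D = Cmin,ss·Vd·(1−f)/f.
D = 20 × 23 × (1−f)/f ≈ 20 × 23 × 0.35275 ≈ 162.27 mg.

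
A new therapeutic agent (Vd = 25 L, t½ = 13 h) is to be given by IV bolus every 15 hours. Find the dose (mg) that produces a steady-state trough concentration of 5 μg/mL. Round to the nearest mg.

153 mg

τ/t½ = 15/13 ≈ 1.1538, so f = (1/2)^(15/13) ≈ 0.449425.
Cmin,ss = (D/Vd)·f/(1−f), so D = Cmin,ss·Vd·(1−f)/f.
D = 5 × 25 × (1−f)/f ≈ 5 × 25 × 1.22507 ≈ 153.13 mg.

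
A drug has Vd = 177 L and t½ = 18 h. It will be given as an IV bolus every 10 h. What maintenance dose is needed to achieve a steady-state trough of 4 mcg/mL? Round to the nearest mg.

333 mg

τ/t½ = 10/18 ≈ 0.55556, so f = (1/2)^(10/18) ≈ 0.680395.
Cmin,ss = (D/Vd)·f/(1−f), so D = Cmin,ss·Vd·(1−f)/f.
D = 4 × 177 × (1−f)/f ≈ 4 × 177 × 0.46973 ≈ 332.57 mg.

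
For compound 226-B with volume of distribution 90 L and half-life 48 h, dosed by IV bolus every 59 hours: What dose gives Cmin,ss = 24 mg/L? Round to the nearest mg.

τ/t½ = 59/48 ≈ 1.2292, so f = (1/2)^(59/48) ≈ 0.426564.
Cmin,ss = (D/Vd)·f/(1−f), so D = Cmin,ss·Vd·(1−f)/f.
D = 24 × 90 × (1−f)/f ≈ 24 × 90 × 1.34431 ≈ 2903.71 mg.

2904 mg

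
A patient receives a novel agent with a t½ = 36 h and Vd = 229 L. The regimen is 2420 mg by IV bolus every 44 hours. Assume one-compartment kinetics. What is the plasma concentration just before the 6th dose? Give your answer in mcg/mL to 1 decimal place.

f = (1/2)^(τ/t½) = (1/2)^(44/36) ≈ 0.4286.
C₀ = D/Vd = 2420/229 ≈ 10.568 mcg/mL.
Before the 6th dose, 5 doses have been given. Superposition: Cmin = C₀·(f + f² + … + f^5).
≈ 10.568 × (0.4286 + 0.1837 + 0.0787 + 0.0337 + 0.0145) ≈ 10.568 × 0.7392 ≈ 7.812 mcg/mL.

7.8 mcg/mL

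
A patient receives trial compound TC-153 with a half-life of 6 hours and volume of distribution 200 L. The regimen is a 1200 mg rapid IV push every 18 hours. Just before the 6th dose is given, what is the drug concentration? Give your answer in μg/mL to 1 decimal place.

f = (1/2)^(τ/t½) = (1/2)^(18/6) ≈ 0.1250.
C₀ = D/Vd = 1200/200 ≈ 6.000 μg/mL.
Before the 6th dose, 5 doses have been given. Superposition: Cmin = C₀·(f + f² + … + f^5).
≈ 6.000 × (0.1250 + 0.0156 + 0.0020 + 0.0002 + 0.0000) ≈ 6.000 × 0.1428 ≈ 0.857 μg/mL.

0.9 μg/mL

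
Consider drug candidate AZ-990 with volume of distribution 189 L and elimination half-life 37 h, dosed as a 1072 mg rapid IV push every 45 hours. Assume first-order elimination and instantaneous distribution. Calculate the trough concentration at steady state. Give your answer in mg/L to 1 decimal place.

τ/t½ = 45/37 ≈ 1.2162, so fraction remaining f = (1/2)^(45/37) ≈ 0.4304.
Accumulation ratio R = 1/(1 − f) ≈ 1/0.5696 ≈ 1.7556.
Single-dose peak C₀ = D/Vd = 1072/189 ≈ 5.672 mg/L.
Steady-state peak Cmax,ss = C₀·R ≈ 5.672 × 1.7556 ≈ 9.958 mg/L.
Steady-state trough Cmin,ss = Cmax,ss·f ≈ 9.958 × 0.4304 ≈ 4.286 mg/L.

4.3 mg/L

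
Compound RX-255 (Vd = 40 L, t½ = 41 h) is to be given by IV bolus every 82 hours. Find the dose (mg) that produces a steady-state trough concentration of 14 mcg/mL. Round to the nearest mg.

1680 mg

τ/t½ = 82/41 ≈ 2, so f = (1/2)^(82/41) ≈ 0.250000.
Cmin,ss = (D/Vd)·f/(1−f), so D = Cmin,ss·Vd·(1−f)/f.
D = 14 × 40 × (1−f)/f ≈ 14 × 40 × 3.00000 ≈ 1680.00 mg.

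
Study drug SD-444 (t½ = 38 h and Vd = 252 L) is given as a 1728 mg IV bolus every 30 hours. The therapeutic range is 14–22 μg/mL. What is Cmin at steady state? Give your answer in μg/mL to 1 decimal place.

τ/t½ = 30/38 ≈ 0.78947, so fraction remaining f = (1/2)^(30/38) ≈ 0.5786.
At steady state, accumulation factor R = 1/(1 − e^(−kτ)) ≈ 2.3730.
Single-dose peak C₀ = D/Vd = 1728/252 ≈ 6.857 μg/mL.
Cmax,ss = C₀/(1 − f) ≈ 6.857/0.4214 ≈ 16.272 μg/mL.
One interval later, Cmin,ss = Cmax,ss·e^(−kτ) ≈ 16.272 × 0.5786 ≈ 9.415 μg/mL.
Trough 9.4 μg/mL vs MEC 14 μg/mL: subtherapeutic.

9.4 μg/mL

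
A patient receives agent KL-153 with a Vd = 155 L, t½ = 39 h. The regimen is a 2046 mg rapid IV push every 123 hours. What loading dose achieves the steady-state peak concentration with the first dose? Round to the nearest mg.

2305 mg

f = (1/2)^(123/39) ≈ 0.112356; accumulation ratio R = 1/(1−f) ≈ 1.12658.
Loading dose to hit Cmax,ss on first dose: D_load = D_maint·R ≈ 2046 × 1.12658 ≈ 2304.98 mg.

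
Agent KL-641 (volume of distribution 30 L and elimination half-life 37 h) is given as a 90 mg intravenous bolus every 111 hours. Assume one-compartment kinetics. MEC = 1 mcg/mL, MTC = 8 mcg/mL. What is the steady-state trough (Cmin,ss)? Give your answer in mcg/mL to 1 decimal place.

τ = 111 h = 3 half-lives, so f = (1/2)^3 = 0.125.
At steady state, R = 1/(1 − 0.125) = 8/7.
Single-dose peak C₀ = D/Vd = 90/30 = 3 mcg/mL.
Steady-state peak Cmax,ss = C₀·R = 3 × 8/7 ≈ 3.429 mcg/mL.
Steady-state trough Cmin,ss = Cmax,ss·f ≈ 3.429 × 0.125 ≈ 0.429 mcg/mL.
Trough 0.4 mcg/mL vs MEC 1 mcg/mL: subtherapeutic.

0.4 mcg/mL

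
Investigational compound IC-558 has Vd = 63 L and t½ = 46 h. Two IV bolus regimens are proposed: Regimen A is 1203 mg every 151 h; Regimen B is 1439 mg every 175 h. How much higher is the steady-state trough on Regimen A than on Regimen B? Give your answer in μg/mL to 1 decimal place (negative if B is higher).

Regimen A: f = (1/2)^(151/46) ≈ 0.1028; Cmin,ss = (1203/63)·f/(1−f) ≈ 2.188 μg/mL.
Regimen B: f = (1/2)^(175/46) ≈ 0.0716; Cmin,ss = (1439/63)·f/(1−f) ≈ 1.762 μg/mL.
Difference ≈ 2.188 − 1.762 ≈ 0.426 μg/mL.

0.4 μg/mL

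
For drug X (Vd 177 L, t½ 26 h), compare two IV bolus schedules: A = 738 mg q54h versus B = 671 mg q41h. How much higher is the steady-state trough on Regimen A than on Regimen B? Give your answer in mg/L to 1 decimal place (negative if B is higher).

Regimen A: f = (1/2)^(54/26) ≈ 0.2370; Cmin,ss = (738/177)·f/(1−f) ≈ 1.295 mg/L.
Regimen B: f = (1/2)^(41/26) ≈ 0.3352; Cmin,ss = (671/177)·f/(1−f) ≈ 1.911 mg/L.
Difference ≈ 1.295 − 1.911 ≈ -0.616 mg/L.

-0.6 mg/L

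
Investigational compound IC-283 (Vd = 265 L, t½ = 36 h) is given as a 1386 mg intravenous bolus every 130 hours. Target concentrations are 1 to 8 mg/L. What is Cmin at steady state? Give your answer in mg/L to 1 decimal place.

Over one 130-h interval, 130/36 ≈ 3.6111 half-lives elapse, leaving f ≈ 0.0818 of each dose.
At steady state, accumulation factor R = 1/(1 − e^(−kτ)) ≈ 1.0891.
Single-dose peak C₀ = D/Vd = 1386/265 ≈ 5.230 mg/L.
Cmax,ss = C₀/(1 − f) ≈ 5.230/0.9182 ≈ 5.696 mg/L.
One interval later, Cmin,ss = Cmax,ss·e^(−kτ) ≈ 5.696 × 0.0818 ≈ 0.466 mg/L.
Trough 0.5 mg/L vs MEC 1 mg/L: subtherapeutic.

0.5 mg/L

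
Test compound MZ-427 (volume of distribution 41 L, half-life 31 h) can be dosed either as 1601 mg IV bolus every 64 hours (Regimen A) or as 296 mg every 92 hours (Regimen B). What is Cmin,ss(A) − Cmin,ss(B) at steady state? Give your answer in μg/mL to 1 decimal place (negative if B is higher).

Regimen A: f = (1/2)^(64/31) ≈ 0.2391; Cmin,ss = (1601/41)·f/(1−f) ≈ 12.270 μg/mL.
Regimen B: f = (1/2)^(92/31) ≈ 0.1278; Cmin,ss = (296/41)·f/(1−f) ≈ 1.058 μg/mL.
Difference ≈ 12.270 − 1.058 ≈ 11.212 μg/mL.

11.2 μg/mL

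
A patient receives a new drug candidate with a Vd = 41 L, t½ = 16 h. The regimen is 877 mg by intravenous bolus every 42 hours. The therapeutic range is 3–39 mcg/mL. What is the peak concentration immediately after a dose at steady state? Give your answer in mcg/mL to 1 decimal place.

25.5 mcg/mL

Over one 42-h interval, 42/16 ≈ 2.625 half-lives elapse, leaving f ≈ 0.1621 of each dose.
At steady state, accumulation factor R = 1/(1 − e^(−kτ)) ≈ 1.1935.
Single-dose peak C₀ = D/Vd = 877/41 ≈ 21.390 mcg/mL.
Steady-state peak Cmax,ss = C₀·R ≈ 21.390 × 1.1935 ≈ 25.529 mcg/mL.
Peak 25.5 mcg/mL vs MTC 39 mcg/mL: below toxic threshold.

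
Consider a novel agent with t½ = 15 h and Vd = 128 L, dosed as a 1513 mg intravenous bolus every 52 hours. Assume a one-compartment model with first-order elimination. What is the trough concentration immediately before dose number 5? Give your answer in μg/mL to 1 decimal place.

1.2 μg/mL

f = (1/2)^(τ/t½) = (1/2)^(52/15) ≈ 0.0905.
C₀ = D/Vd = 1513/128 ≈ 11.820 μg/mL.
Before the 5th dose, 4 doses have been given. Superposition: Cmin = C₀·(f + f² + … + f^4).
≈ 11.820 × (0.0905 + 0.0082 + 0.0007 + 0.0001) ≈ 11.820 × 0.0995 ≈ 1.176 μg/mL.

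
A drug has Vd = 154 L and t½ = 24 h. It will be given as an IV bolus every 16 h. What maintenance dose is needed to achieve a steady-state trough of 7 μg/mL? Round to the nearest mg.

τ/t½ = 16/24 ≈ 0.66667, so f = (1/2)^(16/24) ≈ 0.629961.
Cmin,ss = (D/Vd)·f/(1−f), so D = Cmin,ss·Vd·(1−f)/f.
D = 7 × 154 × (1−f)/f ≈ 7 × 154 × 0.58740 ≈ 633.22 mg.

633 mg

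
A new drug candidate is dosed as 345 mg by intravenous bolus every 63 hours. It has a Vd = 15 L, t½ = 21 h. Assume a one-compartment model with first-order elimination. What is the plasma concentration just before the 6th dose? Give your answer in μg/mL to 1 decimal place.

f = (1/2)^(τ/t½) = (1/2)^(63/21) ≈ 0.1250.
C₀ = D/Vd = 345/15 ≈ 23.000 μg/mL.
Before the 6th dose, 5 doses have been given. Superposition: Cmin = C₀·(f + f² + … + f^5).
≈ 23.000 × (0.1250 + 0.0156 + 0.0020 + 0.0002 + 0.0000) ≈ 23.000 × 0.1428 ≈ 3.284 μg/mL.

3.3 μg/mL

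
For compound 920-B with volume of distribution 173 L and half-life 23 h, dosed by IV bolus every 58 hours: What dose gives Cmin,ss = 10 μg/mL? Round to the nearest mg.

8205 mg

τ/t½ = 58/23 ≈ 2.5217, so f = (1/2)^(58/23) ≈ 0.174133.
Cmin,ss = (D/Vd)·f/(1−f), so D = Cmin,ss·Vd·(1−f)/f.
D = 10 × 173 × (1−f)/f ≈ 10 × 173 × 4.74274 ≈ 8204.94 mg.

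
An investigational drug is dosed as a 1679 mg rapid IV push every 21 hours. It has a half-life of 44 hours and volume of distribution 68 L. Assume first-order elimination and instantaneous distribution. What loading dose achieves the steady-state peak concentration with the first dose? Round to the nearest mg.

f = (1/2)^(21/44) ≈ 0.718334; accumulation ratio R = 1/(1−f) ≈ 3.55030.
Loading dose to hit Cmax,ss on first dose: D_load = D_maint·R ≈ 1679 × 3.55030 ≈ 5960.95 mg.

5961 mg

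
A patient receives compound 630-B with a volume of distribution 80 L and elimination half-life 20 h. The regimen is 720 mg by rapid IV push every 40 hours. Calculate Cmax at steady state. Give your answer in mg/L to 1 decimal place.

12.0 mg/L

The dosing interval is 2 half-lives, so f = 2^(−2) = 0.25.
At steady state, R = 1/(1 − 0.25) = 4/3.
Single-dose peak C₀ = D/Vd = 720/80 = 9 mg/L.
Steady-state peak Cmax,ss = C₀·R = 9 × 4/3 ≈ 12.000 mg/L.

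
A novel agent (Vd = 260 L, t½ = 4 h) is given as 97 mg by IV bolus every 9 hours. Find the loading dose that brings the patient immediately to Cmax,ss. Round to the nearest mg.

123 mg

f = (1/2)^(9/4) ≈ 0.210224; accumulation ratio R = 1/(1−f) ≈ 1.26618.
Loading dose to hit Cmax,ss on first dose: D_load = D_maint·R ≈ 97 × 1.26618 ≈ 122.82 mg.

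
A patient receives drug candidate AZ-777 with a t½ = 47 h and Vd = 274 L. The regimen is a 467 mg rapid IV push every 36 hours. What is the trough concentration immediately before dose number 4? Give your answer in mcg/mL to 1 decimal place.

1.9 mcg/mL

f = (1/2)^(τ/t½) = (1/2)^(36/47) ≈ 0.5881.
C₀ = D/Vd = 467/274 ≈ 1.704 mcg/mL.
Before the 4th dose, 3 doses have been given. Superposition: Cmin = C₀·(f + f² + … + f^3).
≈ 1.704 × (0.5881 + 0.3459 + 0.2034) ≈ 1.704 × 1.1374 ≈ 1.938 mcg/mL.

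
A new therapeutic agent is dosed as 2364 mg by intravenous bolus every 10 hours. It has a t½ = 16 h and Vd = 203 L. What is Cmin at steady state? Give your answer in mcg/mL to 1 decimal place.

Over one 10-h interval, 10/16 ≈ 0.625 half-lives elapse, leaving f ≈ 0.6484 of each dose.
At steady state, accumulation factor R = 1/(1 − e^(−kτ)) ≈ 2.8441.
Each bolus raises the concentration by D/Vd = 2364/203 ≈ 11.645 mcg/mL.
Steady-state peak Cmax,ss = C₀·R ≈ 11.645 × 2.8441 ≈ 33.120 mcg/mL.
Steady-state trough Cmin,ss = Cmax,ss·f ≈ 33.120 × 0.6484 ≈ 21.475 mcg/mL.

21.5 mcg/mL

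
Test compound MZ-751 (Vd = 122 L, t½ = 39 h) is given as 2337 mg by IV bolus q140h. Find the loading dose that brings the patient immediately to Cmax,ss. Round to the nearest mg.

f = (1/2)^(140/39) ≈ 0.083058; accumulation ratio R = 1/(1−f) ≈ 1.09058.
Loading dose to hit Cmax,ss on first dose: D_load = D_maint·R ≈ 2337 × 1.09058 ≈ 2548.69 mg.

2549 mg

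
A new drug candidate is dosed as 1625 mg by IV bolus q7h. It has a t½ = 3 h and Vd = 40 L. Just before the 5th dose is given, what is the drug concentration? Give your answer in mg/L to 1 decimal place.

f = (1/2)^(τ/t½) = (1/2)^(7/3) ≈ 0.1984.
C₀ = D/Vd = 1625/40 ≈ 40.625 mg/L.
Before the 5th dose, 4 doses have been given. Superposition: Cmin = C₀·(f + f² + … + f^4).
≈ 40.625 × (0.1984 + 0.0394 + 0.0078 + 0.0015) ≈ 40.625 × 0.2471 ≈ 10.038 mg/L.

10.0 mg/L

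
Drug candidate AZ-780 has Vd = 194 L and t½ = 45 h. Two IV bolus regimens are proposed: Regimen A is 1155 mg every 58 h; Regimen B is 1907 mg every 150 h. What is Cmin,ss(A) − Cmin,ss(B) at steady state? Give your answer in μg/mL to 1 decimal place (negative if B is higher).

Regimen A: f = (1/2)^(58/45) ≈ 0.4093; Cmin,ss = (1155/194)·f/(1−f) ≈ 4.125 μg/mL.
Regimen B: f = (1/2)^(150/45) ≈ 0.0992; Cmin,ss = (1907/194)·f/(1−f) ≈ 1.083 μg/mL.
Difference ≈ 4.125 − 1.083 ≈ 3.042 μg/mL.

3.0 μg/mL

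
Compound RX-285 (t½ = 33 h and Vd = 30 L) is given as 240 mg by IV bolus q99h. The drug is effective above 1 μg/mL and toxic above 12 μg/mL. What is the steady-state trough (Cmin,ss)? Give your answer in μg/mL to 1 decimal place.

1.1 μg/mL

τ = 99 h = 3 half-lives, so f = (1/2)^3 = 0.125.
Accumulation ratio R = 1/(1 − f) = 1/0.875 = 8/7.
Single-dose peak C₀ = D/Vd = 240/30 = 8 μg/mL.
Steady-state peak Cmax,ss = C₀·R = 8 × 8/7 ≈ 9.143 μg/mL.
Steady-state trough Cmin,ss = Cmax,ss·f ≈ 9.143 × 0.125 ≈ 1.143 μg/mL.
Trough 1.1 μg/mL vs MEC 1 μg/mL: adequate.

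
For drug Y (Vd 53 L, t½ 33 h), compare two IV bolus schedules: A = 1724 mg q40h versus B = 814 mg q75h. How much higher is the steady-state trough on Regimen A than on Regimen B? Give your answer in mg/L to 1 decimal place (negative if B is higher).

20.7 mg/L

Regimen A: f = (1/2)^(40/33) ≈ 0.4316; Cmin,ss = (1724/53)·f/(1−f) ≈ 24.700 mg/L.
Regimen B: f = (1/2)^(75/33) ≈ 0.2069; Cmin,ss = (814/53)·f/(1−f) ≈ 4.007 mg/L.
Difference ≈ 24.700 − 4.007 ≈ 20.693 mg/L.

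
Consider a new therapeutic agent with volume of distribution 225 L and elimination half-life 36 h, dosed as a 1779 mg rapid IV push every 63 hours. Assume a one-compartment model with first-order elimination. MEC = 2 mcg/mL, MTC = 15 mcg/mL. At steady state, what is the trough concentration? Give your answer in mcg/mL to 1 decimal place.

3.3 mcg/mL

k = ln2/t½ = ln2/36 ≈ 0.019254 h⁻¹; fraction remaining f = e^(−kτ) = e^(−0.019254×63) ≈ 0.2973.
Each bolus raises the concentration by D/Vd = 1779/225 ≈ 7.907 mcg/mL.
Steady-state trough Cmin,ss = C₀·f/(1−f) ≈ 7.907 × 0.2973/0.7027 ≈ 3.345 mcg/mL.
Trough 3.3 mcg/mL vs MEC 2 mcg/mL: adequate.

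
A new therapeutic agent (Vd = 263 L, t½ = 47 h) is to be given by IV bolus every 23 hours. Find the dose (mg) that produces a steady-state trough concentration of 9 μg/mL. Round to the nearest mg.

956 mg

τ/t½ = 23/47 ≈ 0.48936, so f = (1/2)^(23/47) ≈ 0.712340.
Cmin,ss = (D/Vd)·f/(1−f), so D = Cmin,ss·Vd·(1−f)/f.
D = 9 × 263 × (1−f)/f ≈ 9 × 263 × 0.40382 ≈ 955.84 mg.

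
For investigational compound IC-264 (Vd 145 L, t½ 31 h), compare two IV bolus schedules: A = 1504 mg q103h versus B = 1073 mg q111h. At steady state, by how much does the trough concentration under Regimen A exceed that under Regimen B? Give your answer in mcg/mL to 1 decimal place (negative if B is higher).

Regimen A: f = (1/2)^(103/31) ≈ 0.1000; Cmin,ss = (1504/145)·f/(1−f) ≈ 1.152 mcg/mL.
Regimen B: f = (1/2)^(111/31) ≈ 0.0836; Cmin,ss = (1073/145)·f/(1−f) ≈ 0.675 mcg/mL.
Difference ≈ 1.152 − 0.675 ≈ 0.477 mcg/mL.

0.5 mcg/mL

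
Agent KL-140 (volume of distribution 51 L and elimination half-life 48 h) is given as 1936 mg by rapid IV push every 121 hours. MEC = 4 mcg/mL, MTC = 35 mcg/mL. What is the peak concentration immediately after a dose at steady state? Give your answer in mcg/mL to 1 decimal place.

τ/t½ = 121/48 ≈ 2.5208, so fraction remaining f = (1/2)^(121/48) ≈ 0.1742.
Accumulation ratio R = 1/(1 − f) ≈ 1/0.8258 ≈ 1.2109.
Single-dose peak C₀ = D/Vd = 1936/51 ≈ 37.961 mcg/mL.
Steady-state peak Cmax,ss = C₀·R ≈ 37.961 × 1.2109 ≈ 45.967 mcg/mL.
Peak 46.0 mcg/mL vs MTC 35 mcg/mL: exceeds toxic threshold.

46.0 mcg/mL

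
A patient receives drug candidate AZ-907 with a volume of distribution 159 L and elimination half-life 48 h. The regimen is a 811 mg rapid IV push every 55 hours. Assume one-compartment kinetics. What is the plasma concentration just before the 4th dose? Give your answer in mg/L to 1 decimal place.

3.8 mg/L

f = (1/2)^(τ/t½) = (1/2)^(55/48) ≈ 0.4519.
C₀ = D/Vd = 811/159 ≈ 5.101 mg/L.
Before the 4th dose, 3 doses have been given. Superposition: Cmin = C₀·(f + f² + … + f^3).
≈ 5.101 × (0.4519 + 0.2042 + 0.0923) ≈ 5.101 × 0.7484 ≈ 3.818 mg/L.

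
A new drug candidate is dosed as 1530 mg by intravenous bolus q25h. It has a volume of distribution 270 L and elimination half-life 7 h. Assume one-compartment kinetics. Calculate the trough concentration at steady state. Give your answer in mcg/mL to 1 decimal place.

0.5 mcg/mL

k = ln2/t½ = ln2/7 ≈ 0.099021 h⁻¹; fraction remaining f = e^(−kτ) = e^(−0.099021×25) ≈ 0.0841.
Accumulation ratio R = 1/(1 − f) ≈ 1/0.9159 ≈ 1.0918.
Each bolus raises the concentration by D/Vd = 1530/270 ≈ 5.667 mcg/mL.
Cmax,ss = C₀/(1 − f) ≈ 5.667/0.9159 ≈ 6.187 mcg/mL.
One interval later, Cmin,ss = Cmax,ss·e^(−kτ) ≈ 6.187 × 0.0841 ≈ 0.520 mcg/mL.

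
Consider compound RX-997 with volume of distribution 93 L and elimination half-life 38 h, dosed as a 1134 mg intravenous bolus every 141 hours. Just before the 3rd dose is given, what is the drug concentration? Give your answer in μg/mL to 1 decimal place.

f = (1/2)^(τ/t½) = (1/2)^(141/38) ≈ 0.0764.
C₀ = D/Vd = 1134/93 ≈ 12.194 μg/mL.
Before the 3rd dose, 2 doses have been given. Superposition: Cmin = C₀·(f + f²).
≈ 12.194 × (0.0764 + 0.0058) ≈ 12.194 × 0.0822 ≈ 1.002 μg/mL.

1.0 μg/mL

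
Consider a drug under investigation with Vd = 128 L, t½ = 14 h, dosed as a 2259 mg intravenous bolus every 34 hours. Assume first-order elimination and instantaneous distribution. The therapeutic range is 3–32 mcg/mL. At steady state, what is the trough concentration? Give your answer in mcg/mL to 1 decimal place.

τ/t½ = 34/14 ≈ 2.4286, so fraction remaining f = (1/2)^(34/14) ≈ 0.1857.
Single-dose peak C₀ = D/Vd = 2259/128 ≈ 17.648 mcg/mL.
Steady-state trough Cmin,ss = C₀·f/(1−f) ≈ 17.648 × 0.1857/0.8143 ≈ 4.025 mcg/mL.
Trough 4.0 mcg/mL vs MEC 3 mcg/mL: adequate.

4.0 mcg/mL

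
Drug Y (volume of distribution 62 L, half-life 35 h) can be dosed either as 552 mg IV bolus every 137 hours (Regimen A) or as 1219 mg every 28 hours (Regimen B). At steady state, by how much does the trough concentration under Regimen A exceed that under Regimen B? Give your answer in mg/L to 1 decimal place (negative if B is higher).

-25.9 mg/L

Regimen A: f = (1/2)^(137/35) ≈ 0.0663; Cmin,ss = (552/62)·f/(1−f) ≈ 0.632 mg/L.
Regimen B: f = (1/2)^(28/35) ≈ 0.5743; Cmin,ss = (1219/62)·f/(1−f) ≈ 26.524 mg/L.
Difference ≈ 0.632 − 26.524 ≈ -25.892 mg/L.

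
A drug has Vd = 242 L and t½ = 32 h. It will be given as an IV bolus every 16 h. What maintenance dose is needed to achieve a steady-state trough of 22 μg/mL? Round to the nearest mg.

τ/t½ = 16/32 ≈ 0.5, so f = (1/2)^(16/32) ≈ 0.707107.
Cmin,ss = (D/Vd)·f/(1−f), so D = Cmin,ss·Vd·(1−f)/f.
D = 22 × 242 × (1−f)/f ≈ 22 × 242 × 0.41421 ≈ 2205.25 mg.

2205 mg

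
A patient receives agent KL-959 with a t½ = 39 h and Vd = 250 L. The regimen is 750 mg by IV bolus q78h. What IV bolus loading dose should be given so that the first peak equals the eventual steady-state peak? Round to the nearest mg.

f = (1/2)^(78/39) ≈ 0.250000; accumulation ratio R = 1/(1−f) ≈ 1.33333.
Loading dose to hit Cmax,ss on first dose: D_load = D_maint·R ≈ 750 × 1.33333 ≈ 1000.00 mg.

1000 mg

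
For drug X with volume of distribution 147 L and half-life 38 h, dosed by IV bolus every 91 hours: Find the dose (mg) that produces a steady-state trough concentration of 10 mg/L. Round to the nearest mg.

6260 mg

τ/t½ = 91/38 ≈ 2.3947, so f = (1/2)^(91/38) ≈ 0.190157.
Cmin,ss = (D/Vd)·f/(1−f), so D = Cmin,ss·Vd·(1−f)/f.
D = 10 × 147 × (1−f)/f ≈ 10 × 147 × 4.25881 ≈ 6260.45 mg.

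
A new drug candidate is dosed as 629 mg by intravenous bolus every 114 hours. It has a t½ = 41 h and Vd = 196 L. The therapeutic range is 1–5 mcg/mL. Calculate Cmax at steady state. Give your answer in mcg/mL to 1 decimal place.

3.8 mcg/mL

Over one 114-h interval, 114/41 ≈ 2.7805 half-lives elapse, leaving f ≈ 0.1455 of each dose.
At steady state, accumulation factor R = 1/(1 − e^(−kτ)) ≈ 1.1703.
Single-dose peak C₀ = D/Vd = 629/196 ≈ 3.209 mcg/mL.
Steady-state peak Cmax,ss = C₀·R ≈ 3.209 × 1.1703 ≈ 3.755 mcg/mL.
Peak 3.8 mcg/mL vs MTC 5 mcg/mL: below toxic threshold.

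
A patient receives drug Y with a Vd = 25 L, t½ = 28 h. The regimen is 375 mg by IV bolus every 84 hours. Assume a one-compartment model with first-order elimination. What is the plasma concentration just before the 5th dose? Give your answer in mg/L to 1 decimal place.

f = (1/2)^(τ/t½) = (1/2)^(84/28) ≈ 0.1250.
C₀ = D/Vd = 375/25 ≈ 15.000 mg/L.
Before the 5th dose, 4 doses have been given. Superposition: Cmin = C₀·(f + f² + … + f^4).
≈ 15.000 × (0.1250 + 0.0156 + 0.0020 + 0.0002) ≈ 15.000 × 0.1428 ≈ 2.142 mg/L.

2.1 mg/L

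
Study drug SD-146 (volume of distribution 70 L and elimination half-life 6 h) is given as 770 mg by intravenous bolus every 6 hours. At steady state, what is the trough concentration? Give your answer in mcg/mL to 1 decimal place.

τ = 6 h = 1 half-life, so f = (1/2)^1 = 0.5.
At steady state, R = 1/(1 − 0.5) = 2/1.
Single-dose peak C₀ = D/Vd = 770/70 = 11 mcg/mL.
Steady-state peak Cmax,ss = C₀·R = 11 × 2/1 ≈ 22.000 mcg/mL.
Steady-state trough Cmin,ss = Cmax,ss·f ≈ 22.000 × 0.5 ≈ 11.000 mcg/mL.

11.0 mcg/mL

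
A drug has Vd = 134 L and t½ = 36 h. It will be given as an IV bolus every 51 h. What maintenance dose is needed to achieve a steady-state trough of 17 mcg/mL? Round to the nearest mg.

τ/t½ = 51/36 ≈ 1.4167, so f = (1/2)^(51/36) ≈ 0.374577.
Cmin,ss = (D/Vd)·f/(1−f), so D = Cmin,ss·Vd·(1−f)/f.
D = 17 × 134 × (1−f)/f ≈ 17 × 134 × 1.66968 ≈ 3803.53 mg.

3804 mg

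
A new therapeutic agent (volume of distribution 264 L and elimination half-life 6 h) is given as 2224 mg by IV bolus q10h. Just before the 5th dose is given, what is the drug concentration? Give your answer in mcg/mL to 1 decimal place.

3.8 mcg/mL

f = (1/2)^(τ/t½) = (1/2)^(10/6) ≈ 0.3150.
C₀ = D/Vd = 2224/264 ≈ 8.424 mcg/mL.
Before the 5th dose, 4 doses have been given. Superposition: Cmin = C₀·(f + f² + … + f^4).
≈ 8.424 × (0.3150 + 0.0992 + 0.0313 + 0.0098) ≈ 8.424 × 0.4553 ≈ 3.835 mcg/mL.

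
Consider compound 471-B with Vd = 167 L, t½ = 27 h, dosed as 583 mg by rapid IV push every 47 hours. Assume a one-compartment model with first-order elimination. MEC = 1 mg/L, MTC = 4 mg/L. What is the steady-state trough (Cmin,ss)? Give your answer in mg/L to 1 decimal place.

k = ln2/t½ = ln2/27 ≈ 0.025672 h⁻¹; fraction remaining f = e^(−kτ) = e^(−0.025672×47) ≈ 0.2992.
Each bolus raises the concentration by D/Vd = 583/167 ≈ 3.491 mg/L.
Steady-state trough Cmin,ss = C₀·f/(1−f) ≈ 3.491 × 0.2992/0.7008 ≈ 1.490 mg/L.
Trough 1.5 mg/L vs MEC 1 mg/L: adequate.

1.5 mg/L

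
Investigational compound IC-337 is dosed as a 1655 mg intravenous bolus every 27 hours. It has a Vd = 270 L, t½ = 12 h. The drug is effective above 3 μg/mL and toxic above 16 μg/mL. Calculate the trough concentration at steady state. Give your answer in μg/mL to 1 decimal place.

1.6 μg/mL

τ/t½ = 27/12 ≈ 2.25, so fraction remaining f = (1/2)^(27/12) ≈ 0.2102.
Single-dose peak C₀ = D/Vd = 1655/270 ≈ 6.130 μg/mL.
Steady-state trough Cmin,ss = C₀·f/(1−f) ≈ 6.130 × 0.2102/0.7898 ≈ 1.631 μg/mL.
Trough 1.6 μg/mL vs MEC 3 μg/mL: subtherapeutic.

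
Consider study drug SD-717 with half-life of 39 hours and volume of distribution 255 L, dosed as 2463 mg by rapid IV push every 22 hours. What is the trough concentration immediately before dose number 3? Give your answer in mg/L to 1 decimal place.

11.0 mg/L

f = (1/2)^(τ/t½) = (1/2)^(22/39) ≈ 0.6764.
C₀ = D/Vd = 2463/255 ≈ 9.659 mg/L.
Before the 3rd dose, 2 doses have been given. Superposition: Cmin = C₀·(f + f²).
≈ 9.659 × (0.6764 + 0.4575) ≈ 9.659 × 1.1339 ≈ 10.952 mg/L.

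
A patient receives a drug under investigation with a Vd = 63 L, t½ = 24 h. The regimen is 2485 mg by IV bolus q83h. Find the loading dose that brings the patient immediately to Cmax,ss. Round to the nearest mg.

f = (1/2)^(83/24) ≈ 0.090978; accumulation ratio R = 1/(1−f) ≈ 1.10008.
Loading dose to hit Cmax,ss on first dose: D_load = D_maint·R ≈ 2485 × 1.10008 ≈ 2733.70 mg.

2734 mg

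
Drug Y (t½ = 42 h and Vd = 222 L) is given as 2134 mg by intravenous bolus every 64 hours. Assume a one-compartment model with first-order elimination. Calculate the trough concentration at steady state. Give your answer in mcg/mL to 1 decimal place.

5.1 mcg/mL

k = ln2/t½ = ln2/42 ≈ 0.016504 h⁻¹; fraction remaining f = e^(−kτ) = e^(−0.016504×64) ≈ 0.3478.
Accumulation ratio R = 1/(1 − f) ≈ 1/0.6522 ≈ 1.5333.
Single-dose peak C₀ = D/Vd = 2134/222 ≈ 9.613 mcg/mL.
Steady-state peak Cmax,ss = C₀·R ≈ 9.613 × 1.5333 ≈ 14.740 mcg/mL.
Steady-state trough Cmin,ss = Cmax,ss·f ≈ 14.740 × 0.3478 ≈ 5.127 mcg/mL.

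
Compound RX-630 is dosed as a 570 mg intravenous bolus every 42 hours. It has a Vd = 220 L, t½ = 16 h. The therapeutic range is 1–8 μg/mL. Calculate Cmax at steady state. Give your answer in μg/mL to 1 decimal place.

3.1 μg/mL

τ/t½ = 42/16 ≈ 2.625, so fraction remaining f = (1/2)^(42/16) ≈ 0.1621.
At steady state, accumulation factor R = 1/(1 − e^(−kτ)) ≈ 1.1935.
Each bolus raises the concentration by D/Vd = 570/220 ≈ 2.591 μg/mL.
Steady-state peak Cmax,ss = C₀·R ≈ 2.591 × 1.1935 ≈ 3.092 μg/mL.
Peak 3.1 μg/mL vs MTC 8 μg/mL: below toxic threshold.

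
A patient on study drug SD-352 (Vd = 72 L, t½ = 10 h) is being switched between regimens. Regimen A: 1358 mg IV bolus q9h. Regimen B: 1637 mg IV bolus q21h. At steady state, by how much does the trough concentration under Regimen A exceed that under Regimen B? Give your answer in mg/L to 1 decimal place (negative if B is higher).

14.9 mg/L

Regimen A: f = (1/2)^(9/10) ≈ 0.5359; Cmin,ss = (1358/72)·f/(1−f) ≈ 21.779 mg/L.
Regimen B: f = (1/2)^(21/10) ≈ 0.2333; Cmin,ss = (1637/72)·f/(1−f) ≈ 6.918 mg/L.
Difference ≈ 21.779 − 6.918 ≈ 14.861 mg/L.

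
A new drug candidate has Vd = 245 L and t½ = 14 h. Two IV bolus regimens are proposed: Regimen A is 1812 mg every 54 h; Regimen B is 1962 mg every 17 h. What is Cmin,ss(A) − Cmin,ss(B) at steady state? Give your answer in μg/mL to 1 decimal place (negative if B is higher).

Regimen A: f = (1/2)^(54/14) ≈ 0.0690; Cmin,ss = (1812/245)·f/(1−f) ≈ 0.548 μg/mL.
Regimen B: f = (1/2)^(17/14) ≈ 0.4310; Cmin,ss = (1962/245)·f/(1−f) ≈ 6.066 μg/mL.
Difference ≈ 0.548 − 6.066 ≈ -5.518 μg/mL.

-5.5 μg/mL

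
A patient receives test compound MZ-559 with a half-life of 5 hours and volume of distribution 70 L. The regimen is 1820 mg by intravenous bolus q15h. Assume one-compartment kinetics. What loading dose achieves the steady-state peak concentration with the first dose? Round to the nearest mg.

2080 mg

f = (1/2)^(15/5) ≈ 0.125000; accumulation ratio R = 1/(1−f) ≈ 1.14286.
Loading dose to hit Cmax,ss on first dose: D_load = D_maint·R ≈ 1820 × 1.14286 ≈ 2080.01 mg.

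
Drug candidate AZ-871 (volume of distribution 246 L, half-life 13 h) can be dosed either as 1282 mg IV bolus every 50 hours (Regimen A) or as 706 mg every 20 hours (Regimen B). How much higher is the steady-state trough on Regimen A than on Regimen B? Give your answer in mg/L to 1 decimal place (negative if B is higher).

Regimen A: f = (1/2)^(50/13) ≈ 0.0695; Cmin,ss = (1282/246)·f/(1−f) ≈ 0.389 mg/L.
Regimen B: f = (1/2)^(20/13) ≈ 0.3443; Cmin,ss = (706/246)·f/(1−f) ≈ 1.507 mg/L.
Difference ≈ 0.389 − 1.507 ≈ -1.118 mg/L.

-1.1 mg/L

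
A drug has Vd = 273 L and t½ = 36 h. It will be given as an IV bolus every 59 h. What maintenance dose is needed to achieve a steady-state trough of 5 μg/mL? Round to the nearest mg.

τ/t½ = 59/36 ≈ 1.6389, so f = (1/2)^(59/36) ≈ 0.321104.
Cmin,ss = (D/Vd)·f/(1−f), so D = Cmin,ss·Vd·(1−f)/f.
D = 5 × 273 × (1−f)/f ≈ 5 × 273 × 2.11426 ≈ 2885.96 mg.

2886 mg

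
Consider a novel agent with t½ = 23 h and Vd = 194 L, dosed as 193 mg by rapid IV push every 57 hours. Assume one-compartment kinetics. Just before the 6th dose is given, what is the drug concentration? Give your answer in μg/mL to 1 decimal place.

0.2 μg/mL

f = (1/2)^(τ/t½) = (1/2)^(57/23) ≈ 0.1795.
C₀ = D/Vd = 193/194 ≈ 0.995 μg/mL.
Before the 6th dose, 5 doses have been given. Superposition: Cmin = C₀·(f + f² + … + f^5).
≈ 0.995 × (0.1795 + 0.0322 + 0.0058 + 0.0010 + 0.0002) ≈ 0.995 × 0.2187 ≈ 0.218 μg/mL.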